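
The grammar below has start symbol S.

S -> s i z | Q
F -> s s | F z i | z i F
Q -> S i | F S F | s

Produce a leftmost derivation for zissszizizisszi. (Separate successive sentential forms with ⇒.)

S ⇒ Q ⇒ FSF ⇒ ziFSF ⇒ zissSF ⇒ zissQF ⇒ zisssF ⇒ zisssFzi ⇒ zisssziFzi ⇒ zisssziziFzi ⇒ zisssziziziFzi ⇒ zissszizizisszi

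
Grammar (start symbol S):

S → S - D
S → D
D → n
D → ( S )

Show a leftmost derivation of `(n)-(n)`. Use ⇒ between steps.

S ⇒ S-D   [S → S - D]
S-D ⇒ D-D   [S → D]
D-D ⇒ (S)-D   [D → ( S )]
(S)-D ⇒ (D)-D   [S → D]
(D)-D ⇒ (n)-D   [D → n]
(n)-D ⇒ (n)-(S)   [D → ( S )]
(n)-(S) ⇒ (n)-(D)   [S → D]
(n)-(D) ⇒ (n)-(n)   [D → n]

S ⇒ S-D ⇒ D-D ⇒ (S)-D ⇒ (D)-D ⇒ (n)-D ⇒ (n)-(S) ⇒ (n)-(D) ⇒ (n)-(n)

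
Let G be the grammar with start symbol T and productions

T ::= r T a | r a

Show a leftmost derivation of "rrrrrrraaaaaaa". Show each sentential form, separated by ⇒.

T ⇒ rTa ⇒ rrTaa ⇒ rrrTaaa ⇒ rrrrTaaaa ⇒ rrrrrTaaaaa ⇒ rrrrrrTaaaaaa ⇒ rrrrrrraaaaaaa

T ⇒ rTa   [T ::= r T a]
rTa ⇒ rrTaa   [T ::= r T a]
rrTaa ⇒ rrrTaaa   [T ::= r T a]
rrrTaaa ⇒ rrrrTaaaa   [T ::= r T a]
rrrrTaaaa ⇒ rrrrrTaaaaa   [T ::= r T a]
rrrrrTaaaaa ⇒ rrrrrrTaaaaaa   [T ::= r T a]
rrrrrrTaaaaaa ⇒ rrrrrrraaaaaaa   [T ::= r a]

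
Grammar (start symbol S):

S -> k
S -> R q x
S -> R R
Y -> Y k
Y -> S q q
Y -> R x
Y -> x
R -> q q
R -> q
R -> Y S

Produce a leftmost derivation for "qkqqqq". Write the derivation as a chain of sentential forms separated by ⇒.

S ⇒ RR   [S -> R R]
RR ⇒ qR   [R -> q]
qR ⇒ qYS   [R -> Y S]
qYS ⇒ qSqqS   [Y -> S q q]
qSqqS ⇒ qkqqS   [S -> k]
qkqqS ⇒ qkqqRR   [S -> R R]
qkqqRR ⇒ qkqqqR   [R -> q]
qkqqqR ⇒ qkqqqq   [R -> q]

S ⇒ RR ⇒ qR ⇒ qYS ⇒ qSqqS ⇒ qkqqS ⇒ qkqqRR ⇒ qkqqqR ⇒ qkqqqq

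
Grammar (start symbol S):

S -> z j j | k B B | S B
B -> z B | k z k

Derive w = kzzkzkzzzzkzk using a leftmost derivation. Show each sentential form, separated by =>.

S => kBB => kzBB => kzzBB => kzzkzkB => kzzkzkzB => kzzkzkzzB => kzzkzkzzzB => kzzkzkzzzzB => kzzkzkzzzzkzk

S => kBB   [S -> k B B]
kBB => kzBB   [B -> z B]
kzBB => kzzBB   [B -> z B]
kzzBB => kzzkzkB   [B -> k z k]
kzzkzkB => kzzkzkzB   [B -> z B]
kzzkzkzB => kzzkzkzzB   [B -> z B]
kzzkzkzzB => kzzkzkzzzB   [B -> z B]
kzzkzkzzzB => kzzkzkzzzzB   [B -> z B]
kzzkzkzzzzB => kzzkzkzzzzkzk   [B -> k z k]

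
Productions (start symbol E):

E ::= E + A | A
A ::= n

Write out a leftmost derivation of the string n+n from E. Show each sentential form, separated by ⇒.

E ⇒ E+A   [E ::= E + A]
E+A ⇒ A+A   [E ::= A]
A+A ⇒ n+A   [A ::= n]
n+A ⇒ n+n   [A ::= n]

E ⇒ E+A ⇒ A+A ⇒ n+A ⇒ n+n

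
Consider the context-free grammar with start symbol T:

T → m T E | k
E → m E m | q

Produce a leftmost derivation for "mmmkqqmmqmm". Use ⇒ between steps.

T ⇒ mTE ⇒ mmTEE ⇒ mmmTEEE ⇒ mmmkEEE ⇒ mmmkqEE ⇒ mmmkqqE ⇒ mmmkqqmEm ⇒ mmmkqqmmEmm ⇒ mmmkqqmmqmm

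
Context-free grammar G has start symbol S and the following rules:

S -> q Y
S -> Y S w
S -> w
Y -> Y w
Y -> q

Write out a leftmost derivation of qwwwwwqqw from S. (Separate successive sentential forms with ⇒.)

S ⇒ YSw ⇒ YwSw ⇒ YwwSw ⇒ YwwwSw ⇒ YwwwwSw ⇒ YwwwwwSw ⇒ qwwwwwSw ⇒ qwwwwwqYw ⇒ qwwwwwqqw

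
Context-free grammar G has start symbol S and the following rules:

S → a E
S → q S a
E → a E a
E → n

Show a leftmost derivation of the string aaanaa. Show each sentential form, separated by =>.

S=>aE=>aaEa=>aaaEaa=>aaanaa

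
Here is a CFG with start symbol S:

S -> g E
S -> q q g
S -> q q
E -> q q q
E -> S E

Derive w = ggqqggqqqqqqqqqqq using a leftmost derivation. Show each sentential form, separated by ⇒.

S ⇒ gE   [S -> g E]
gE ⇒ gSE   [E -> S E]
gSE ⇒ ggEE   [S -> g E]
ggEE ⇒ ggSEE   [E -> S E]
ggSEE ⇒ ggqqgEE   [S -> q q g]
ggqqgEE ⇒ ggqqgSEE   [E -> S E]
ggqqgSEE ⇒ ggqqggEEE   [S -> g E]
ggqqggEEE ⇒ ggqqggSEEE   [E -> S E]
ggqqggSEEE ⇒ ggqqggqqEEE   [S -> q q]
ggqqggqqEEE ⇒ ggqqggqqqqqEE   [E -> q q q]
ggqqggqqqqqEE ⇒ ggqqggqqqqqqqqE   [E -> q q q]
ggqqggqqqqqqqqE ⇒ ggqqggqqqqqqqqqqq   [E -> q q q]

S⇒gE⇒gSE⇒ggEE⇒ggSEE⇒ggqqgEE⇒ggqqgSEE⇒ggqqggEEE⇒ggqqggSEEE⇒ggqqggqqEEE⇒ggqqggqqqqqEE⇒ggqqggqqqqqqqqE⇒ggqqggqqqqqqqqqqq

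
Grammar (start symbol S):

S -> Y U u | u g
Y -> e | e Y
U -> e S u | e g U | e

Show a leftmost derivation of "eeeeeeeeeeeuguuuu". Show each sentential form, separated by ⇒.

S⇒YUu⇒eYUu⇒eeYUu⇒eeeUu⇒eeeeSuu⇒eeeeYUuuu⇒eeeeeYUuuu⇒eeeeeeYUuuu⇒eeeeeeeYUuuu⇒eeeeeeeeYUuuu⇒eeeeeeeeeYUuuu⇒eeeeeeeeeeUuuu⇒eeeeeeeeeeeSuuuu⇒eeeeeeeeeeeuguuuu

S ⇒ YUu   [S -> Y U u]
YUu ⇒ eYUu   [Y -> e Y]
eYUu ⇒ eeYUu   [Y -> e Y]
eeYUu ⇒ eeeUu   [Y -> e]
eeeUu ⇒ eeeeSuu   [U -> e S u]
eeeeSuu ⇒ eeeeYUuuu   [S -> Y U u]
eeeeYUuuu ⇒ eeeeeYUuuu   [Y -> e Y]
eeeeeYUuuu ⇒ eeeeeeYUuuu   [Y -> e Y]
eeeeeeYUuuu ⇒ eeeeeeeYUuuu   [Y -> e Y]
eeeeeeeYUuuu ⇒ eeeeeeeeYUuuu   [Y -> e Y]
eeeeeeeeYUuuu ⇒ eeeeeeeeeYUuuu   [Y -> e Y]
eeeeeeeeeYUuuu ⇒ eeeeeeeeeeUuuu   [Y -> e]
eeeeeeeeeeUuuu ⇒ eeeeeeeeeeeSuuuu   [U -> e S u]
eeeeeeeeeeeSuuuu ⇒ eeeeeeeeeeeuguuuu   [S -> u g]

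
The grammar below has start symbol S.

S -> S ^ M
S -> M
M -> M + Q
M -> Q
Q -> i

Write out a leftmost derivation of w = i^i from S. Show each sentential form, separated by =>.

S => S^M => M^M => Q^M => i^M => i^Q => i^i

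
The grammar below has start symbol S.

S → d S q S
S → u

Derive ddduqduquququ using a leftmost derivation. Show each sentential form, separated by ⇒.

S ⇒ dSqS ⇒ ddSqSqS ⇒ dddSqSqSqS ⇒ ddduqSqSqS ⇒ ddduqdSqSqSqS ⇒ ddduqduqSqSqS ⇒ ddduqduquqSqS ⇒ ddduqduququqS ⇒ ddduqduquququ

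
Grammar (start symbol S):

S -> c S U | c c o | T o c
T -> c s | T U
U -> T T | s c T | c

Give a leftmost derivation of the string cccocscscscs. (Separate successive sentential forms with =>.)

S=>cSU=>cccoU=>cccoTT=>cccoTUT=>cccocsUT=>cccocsTTT=>cccocscsTT=>cccocscscsT=>cccocscscscs

S => cSU   [S -> c S U]
cSU => cccoU   [S -> c c o]
cccoU => cccoTT   [U -> T T]
cccoTT => cccoTUT   [T -> T U]
cccoTUT => cccocsUT   [T -> c s]
cccocsUT => cccocsTTT   [U -> T T]
cccocsTTT => cccocscsTT   [T -> c s]
cccocscsTT => cccocscscsT   [T -> c s]
cccocscscsT => cccocscscscs   [T -> c s]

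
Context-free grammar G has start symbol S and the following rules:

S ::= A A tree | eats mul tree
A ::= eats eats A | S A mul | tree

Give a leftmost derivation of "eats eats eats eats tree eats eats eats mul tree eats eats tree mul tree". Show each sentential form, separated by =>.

S => A A tree   [S ::= A A tree]
A A tree => eats eats A A tree   [A ::= eats eats A]
eats eats A A tree => eats eats eats eats A A tree   [A ::= eats eats A]
eats eats eats eats A A tree => eats eats eats eats tree A tree   [A ::= tree]
eats eats eats eats tree A tree => eats eats eats eats tree eats eats A tree   [A ::= eats eats A]
eats eats eats eats tree eats eats A tree => eats eats eats eats tree eats eats S A mul tree   [A ::= S A mul]
eats eats eats eats tree eats eats S A mul tree => eats eats eats eats tree eats eats eats mul tree A mul tree   [S ::= eats mul tree]
eats eats eats eats tree eats eats eats mul tree A mul tree => eats eats eats eats tree eats eats eats mul tree eats eats A mul tree   [A ::= eats eats A]
eats eats eats eats tree eats eats eats mul tree eats eats A mul tree => eats eats eats eats tree eats eats eats mul tree eats eats tree mul tree   [A ::= tree]

S => A A tree => eats eats A A tree => eats eats eats eats A A tree => eats eats eats eats tree A tree => eats eats eats eats tree eats eats A tree => eats eats eats eats tree eats eats S A mul tree => eats eats eats eats tree eats eats eats mul tree A mul tree => eats eats eats eats tree eats eats eats mul tree eats eats A mul tree => eats eats eats eats tree eats eats eats mul tree eats eats tree mul tree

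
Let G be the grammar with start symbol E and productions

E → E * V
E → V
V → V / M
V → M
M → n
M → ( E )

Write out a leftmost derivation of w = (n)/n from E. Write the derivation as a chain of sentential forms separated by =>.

E => V => V/M => M/M => (E)/M => (V)/M => (M)/M => (n)/M => (n)/n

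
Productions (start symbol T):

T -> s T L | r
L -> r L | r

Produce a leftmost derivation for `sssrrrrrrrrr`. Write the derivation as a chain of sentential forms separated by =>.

T => sTL => ssTLL => sssTLLL => sssrLLL => sssrrLLL => sssrrrLLL => sssrrrrLLL => sssrrrrrLLL => sssrrrrrrLL => sssrrrrrrrLL => sssrrrrrrrrL => sssrrrrrrrrr

T => sTL   [T -> s T L]
sTL => ssTLL   [T -> s T L]
ssTLL => sssTLLL   [T -> s T L]
sssTLLL => sssrLLL   [T -> r]
sssrLLL => sssrrLLL   [L -> r L]
sssrrLLL => sssrrrLLL   [L -> r L]
sssrrrLLL => sssrrrrLLL   [L -> r L]
sssrrrrLLL => sssrrrrrLLL   [L -> r L]
sssrrrrrLLL => sssrrrrrrLL   [L -> r]
sssrrrrrrLL => sssrrrrrrrLL   [L -> r L]
sssrrrrrrrLL => sssrrrrrrrrL   [L -> r]
sssrrrrrrrrL => sssrrrrrrrrr   [L -> r]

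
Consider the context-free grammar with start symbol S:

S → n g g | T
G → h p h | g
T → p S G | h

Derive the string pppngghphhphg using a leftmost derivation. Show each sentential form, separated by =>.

S => T => pSG => pTG => ppSGG => ppTGG => pppSGGG => pppnggGGG => pppngghphGG => pppngghphhphG => pppngghphhphg

S => T   [S → T]
T => pSG   [T → p S G]
pSG => pTG   [S → T]
pTG => ppSGG   [T → p S G]
ppSGG => ppTGG   [S → T]
ppTGG => pppSGGG   [T → p S G]
pppSGGG => pppnggGGG   [S → n g g]
pppnggGGG => pppngghphGG   [G → h p h]
pppngghphGG => pppngghphhphG   [G → h p h]
pppngghphhphG => pppngghphhphg   [G → g]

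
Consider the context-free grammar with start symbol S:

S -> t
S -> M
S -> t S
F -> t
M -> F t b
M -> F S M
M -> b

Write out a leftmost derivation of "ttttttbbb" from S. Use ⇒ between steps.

S ⇒ tS ⇒ ttS ⇒ tttS ⇒ tttM ⇒ tttFSM ⇒ ttttSM ⇒ tttttSM ⇒ tttttMM ⇒ tttttFSMM ⇒ ttttttSMM ⇒ ttttttMMM ⇒ ttttttbMM ⇒ ttttttbbM ⇒ ttttttbbb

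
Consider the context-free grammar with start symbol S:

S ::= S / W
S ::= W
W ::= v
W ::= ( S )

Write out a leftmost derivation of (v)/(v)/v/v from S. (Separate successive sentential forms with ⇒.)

S ⇒ S/W   [S ::= S / W]
S/W ⇒ S/W/W   [S ::= S / W]
S/W/W ⇒ S/W/W/W   [S ::= S / W]
S/W/W/W ⇒ W/W/W/W   [S ::= W]
W/W/W/W ⇒ (S)/W/W/W   [W ::= ( S )]
(S)/W/W/W ⇒ (W)/W/W/W   [S ::= W]
(W)/W/W/W ⇒ (v)/W/W/W   [W ::= v]
(v)/W/W/W ⇒ (v)/(S)/W/W   [W ::= ( S )]
(v)/(S)/W/W ⇒ (v)/(W)/W/W   [S ::= W]
(v)/(W)/W/W ⇒ (v)/(v)/W/W   [W ::= v]
(v)/(v)/W/W ⇒ (v)/(v)/v/W   [W ::= v]
(v)/(v)/v/W ⇒ (v)/(v)/v/v   [W ::= v]

S ⇒ S/W ⇒ S/W/W ⇒ S/W/W/W ⇒ W/W/W/W ⇒ (S)/W/W/W ⇒ (W)/W/W/W ⇒ (v)/W/W/W ⇒ (v)/(S)/W/W ⇒ (v)/(W)/W/W ⇒ (v)/(v)/W/W ⇒ (v)/(v)/v/W ⇒ (v)/(v)/v/v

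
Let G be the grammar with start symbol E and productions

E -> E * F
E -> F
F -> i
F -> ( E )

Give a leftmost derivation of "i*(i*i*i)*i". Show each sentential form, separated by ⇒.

E ⇒ E*F   [E -> E * F]
E*F ⇒ E*F*F   [E -> E * F]
E*F*F ⇒ F*F*F   [E -> F]
F*F*F ⇒ i*F*F   [F -> i]
i*F*F ⇒ i*(E)*F   [F -> ( E )]
i*(E)*F ⇒ i*(E*F)*F   [E -> E * F]
i*(E*F)*F ⇒ i*(E*F*F)*F   [E -> E * F]
i*(E*F*F)*F ⇒ i*(F*F*F)*F   [E -> F]
i*(F*F*F)*F ⇒ i*(i*F*F)*F   [F -> i]
i*(i*F*F)*F ⇒ i*(i*i*F)*F   [F -> i]
i*(i*i*F)*F ⇒ i*(i*i*i)*F   [F -> i]
i*(i*i*i)*F ⇒ i*(i*i*i)*i   [F -> i]

E ⇒ E*F ⇒ E*F*F ⇒ F*F*F ⇒ i*F*F ⇒ i*(E)*F ⇒ i*(E*F)*F ⇒ i*(E*F*F)*F ⇒ i*(F*F*F)*F ⇒ i*(i*F*F)*F ⇒ i*(i*i*F)*F ⇒ i*(i*i*i)*F ⇒ i*(i*i*i)*i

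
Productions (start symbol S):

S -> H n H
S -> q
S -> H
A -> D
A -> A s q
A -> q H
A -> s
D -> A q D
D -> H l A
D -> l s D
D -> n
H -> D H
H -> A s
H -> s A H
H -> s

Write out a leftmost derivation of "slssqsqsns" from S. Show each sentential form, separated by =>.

S => HnH => AsnH => AsqsnH => AsqsqsnH => DsqsqsnH => HlAsqsqsnH => slAsqsqsnH => slssqsqsnH => slssqsqsns

S => HnH   [S -> H n H]
HnH => AsnH   [H -> A s]
AsnH => AsqsnH   [A -> A s q]
AsqsnH => AsqsqsnH   [A -> A s q]
AsqsqsnH => DsqsqsnH   [A -> D]
DsqsqsnH => HlAsqsqsnH   [D -> H l A]
HlAsqsqsnH => slAsqsqsnH   [H -> s]
slAsqsqsnH => slssqsqsnH   [A -> s]
slssqsqsnH => slssqsqsns   [H -> s]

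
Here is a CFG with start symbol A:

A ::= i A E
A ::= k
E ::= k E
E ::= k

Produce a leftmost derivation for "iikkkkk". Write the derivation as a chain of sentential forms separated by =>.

A => iAE => iiAEE => iikEE => iikkEE => iikkkE => iikkkkE => iikkkkk

A => iAE   [A ::= i A E]
iAE => iiAEE   [A ::= i A E]
iiAEE => iikEE   [A ::= k]
iikEE => iikkEE   [E ::= k E]
iikkEE => iikkkE   [E ::= k]
iikkkE => iikkkkE   [E ::= k E]
iikkkkE => iikkkkk   [E ::= k]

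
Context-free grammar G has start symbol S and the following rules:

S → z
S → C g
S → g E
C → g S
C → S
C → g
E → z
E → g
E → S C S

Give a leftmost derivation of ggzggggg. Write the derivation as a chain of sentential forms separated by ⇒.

S ⇒ Cg ⇒ Sg ⇒ Cgg ⇒ gSgg ⇒ ggEgg ⇒ ggSCSgg ⇒ ggzCSgg ⇒ ggzgSgg ⇒ ggzggEgg ⇒ ggzggggg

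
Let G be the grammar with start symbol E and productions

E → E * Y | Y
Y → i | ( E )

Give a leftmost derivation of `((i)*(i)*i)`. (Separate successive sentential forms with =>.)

E => Y   [E → Y]
Y => (E)   [Y → ( E )]
(E) => (E*Y)   [E → E * Y]
(E*Y) => (E*Y*Y)   [E → E * Y]
(E*Y*Y) => (Y*Y*Y)   [E → Y]
(Y*Y*Y) => ((E)*Y*Y)   [Y → ( E )]
((E)*Y*Y) => ((Y)*Y*Y)   [E → Y]
((Y)*Y*Y) => ((i)*Y*Y)   [Y → i]
((i)*Y*Y) => ((i)*(E)*Y)   [Y → ( E )]
((i)*(E)*Y) => ((i)*(Y)*Y)   [E → Y]
((i)*(Y)*Y) => ((i)*(i)*Y)   [Y → i]
((i)*(i)*Y) => ((i)*(i)*i)   [Y → i]

E => Y => (E) => (E*Y) => (E*Y*Y) => (Y*Y*Y) => ((E)*Y*Y) => ((Y)*Y*Y) => ((i)*Y*Y) => ((i)*(E)*Y) => ((i)*(Y)*Y) => ((i)*(i)*Y) => ((i)*(i)*i)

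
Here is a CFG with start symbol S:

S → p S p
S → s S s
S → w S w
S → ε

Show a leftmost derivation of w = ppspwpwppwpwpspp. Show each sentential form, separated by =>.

S => pSp => ppSpp => ppsSspp => ppspSpspp => ppspwSwpspp => ppspwpSpwpspp => ppspwpwSwpwpspp => ppspwpwpSpwpwpspp => ppspwpwppwpwpspp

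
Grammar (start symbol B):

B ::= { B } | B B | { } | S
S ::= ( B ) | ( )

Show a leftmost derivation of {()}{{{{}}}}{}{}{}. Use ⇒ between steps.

B ⇒ BB ⇒ BBB ⇒ BBBB ⇒ {B}BBB ⇒ {S}BBB ⇒ {()}BBB ⇒ {()}BBBB ⇒ {()}{B}BBB ⇒ {()}{{B}}BBB ⇒ {()}{{{B}}}BBB ⇒ {()}{{{{}}}}BBB ⇒ {()}{{{{}}}}{}BB ⇒ {()}{{{{}}}}{}{}B ⇒ {()}{{{{}}}}{}{}{}

B ⇒ BB   [B ::= B B]
BB ⇒ BBB   [B ::= B B]
BBB ⇒ BBBB   [B ::= B B]
BBBB ⇒ {B}BBB   [B ::= { B }]
{B}BBB ⇒ {S}BBB   [B ::= S]
{S}BBB ⇒ {()}BBB   [S ::= ( )]
{()}BBB ⇒ {()}BBBB   [B ::= B B]
{()}BBBB ⇒ {()}{B}BBB   [B ::= { B }]
{()}{B}BBB ⇒ {()}{{B}}BBB   [B ::= { B }]
{()}{{B}}BBB ⇒ {()}{{{B}}}BBB   [B ::= { B }]
{()}{{{B}}}BBB ⇒ {()}{{{{}}}}BBB   [B ::= { }]
{()}{{{{}}}}BBB ⇒ {()}{{{{}}}}{}BB   [B ::= { }]
{()}{{{{}}}}{}BB ⇒ {()}{{{{}}}}{}{}B   [B ::= { }]
{()}{{{{}}}}{}{}B ⇒ {()}{{{{}}}}{}{}{}   [B ::= { }]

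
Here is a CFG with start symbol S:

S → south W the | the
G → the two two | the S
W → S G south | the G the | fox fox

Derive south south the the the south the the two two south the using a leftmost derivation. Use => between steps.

S => south W the   [S → south W the]
south W the => south S G south the   [W → S G south]
south S G south the => south south W the G south the   [S → south W the]
south south W the G south the => south south S G south the G south the   [W → S G south]
south south S G south the G south the => south south the G south the G south the   [S → the]
south south the G south the G south the => south south the the S south the G south the   [G → the S]
south south the the S south the G south the => south south the the the south the G south the   [S → the]
south south the the the south the G south the => south south the the the south the the two two south the   [G → the two two]

S => south W the => south S G south the => south south W the G south the => south south S G south the G south the => south south the G south the G south the => south south the the S south the G south the => south south the the the south the G south the => south south the the the south the the two two south the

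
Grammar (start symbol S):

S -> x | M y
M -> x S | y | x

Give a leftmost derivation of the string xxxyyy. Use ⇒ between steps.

S ⇒ My ⇒ xSy ⇒ xMyy ⇒ xxSyy ⇒ xxMyyy ⇒ xxxyyy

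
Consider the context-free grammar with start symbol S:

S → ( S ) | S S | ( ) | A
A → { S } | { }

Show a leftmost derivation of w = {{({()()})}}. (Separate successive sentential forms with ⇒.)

S ⇒ A   [S → A]
A ⇒ {S}   [A → { S }]
{S} ⇒ {A}   [S → A]
{A} ⇒ {{S}}   [A → { S }]
{{S}} ⇒ {{(S)}}   [S → ( S )]
{{(S)}} ⇒ {{(A)}}   [S → A]
{{(A)}} ⇒ {{({S})}}   [A → { S }]
{{({S})}} ⇒ {{({SS})}}   [S → S S]
{{({SS})}} ⇒ {{({()S})}}   [S → ( )]
{{({()S})}} ⇒ {{({()()})}}   [S → ( )]

S⇒A⇒{S}⇒{A}⇒{{S}}⇒{{(S)}}⇒{{(A)}}⇒{{({S})}}⇒{{({SS})}}⇒{{({()S})}}⇒{{({()()})}}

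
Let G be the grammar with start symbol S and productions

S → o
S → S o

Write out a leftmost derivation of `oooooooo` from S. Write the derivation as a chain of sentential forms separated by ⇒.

S⇒So⇒Soo⇒Sooo⇒Soooo⇒Sooooo⇒Soooooo⇒Sooooooo⇒oooooooo

S ⇒ So   [S → S o]
So ⇒ Soo   [S → S o]
Soo ⇒ Sooo   [S → S o]
Sooo ⇒ Soooo   [S → S o]
Soooo ⇒ Sooooo   [S → S o]
Sooooo ⇒ Soooooo   [S → S o]
Soooooo ⇒ Sooooooo   [S → S o]
Sooooooo ⇒ oooooooo   [S → o]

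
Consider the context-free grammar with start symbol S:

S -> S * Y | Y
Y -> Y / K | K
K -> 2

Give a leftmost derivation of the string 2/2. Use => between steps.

S => Y => Y/K => K/K => 2/K => 2/2

S => Y   [S -> Y]
Y => Y/K   [Y -> Y / K]
Y/K => K/K   [Y -> K]
K/K => 2/K   [K -> 2]
2/K => 2/2   [K -> 2]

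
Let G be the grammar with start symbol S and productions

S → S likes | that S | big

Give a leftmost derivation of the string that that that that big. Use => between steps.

S => that S => that that S => that that that S => that that that that S => that that that that big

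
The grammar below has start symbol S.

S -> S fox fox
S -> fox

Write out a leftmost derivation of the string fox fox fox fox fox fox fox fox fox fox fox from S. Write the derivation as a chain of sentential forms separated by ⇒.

S ⇒ S fox fox ⇒ S fox fox fox fox ⇒ S fox fox fox fox fox fox ⇒ S fox fox fox fox fox fox fox fox ⇒ S fox fox fox fox fox fox fox fox fox fox ⇒ fox fox fox fox fox fox fox fox fox fox fox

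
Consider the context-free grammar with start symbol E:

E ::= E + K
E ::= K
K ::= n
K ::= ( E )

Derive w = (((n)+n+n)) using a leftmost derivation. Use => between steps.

E=>K=>(E)=>(K)=>((E))=>((E+K))=>((E+K+K))=>((K+K+K))=>(((E)+K+K))=>(((K)+K+K))=>(((n)+K+K))=>(((n)+n+K))=>(((n)+n+n))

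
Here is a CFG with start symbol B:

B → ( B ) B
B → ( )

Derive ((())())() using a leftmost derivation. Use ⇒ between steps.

B ⇒ (B)B ⇒ ((B)B)B ⇒ ((())B)B ⇒ ((())())B ⇒ ((())())()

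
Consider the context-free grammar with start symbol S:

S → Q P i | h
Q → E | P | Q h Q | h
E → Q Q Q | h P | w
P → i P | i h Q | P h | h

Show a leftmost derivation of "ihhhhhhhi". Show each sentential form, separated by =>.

S => QPi   [S → Q P i]
QPi => QhQPi   [Q → Q h Q]
QhQPi => QhQhQPi   [Q → Q h Q]
QhQhQPi => PhQhQPi   [Q → P]
PhQhQPi => ihQhQhQPi   [P → i h Q]
ihQhQhQPi => ihhhQhQPi   [Q → h]
ihhhQhQPi => ihhhhhQPi   [Q → h]
ihhhhhQPi => ihhhhhhPi   [Q → h]
ihhhhhhPi => ihhhhhhhi   [P → h]

S => QPi => QhQPi => QhQhQPi => PhQhQPi => ihQhQhQPi => ihhhQhQPi => ihhhhhQPi => ihhhhhhPi => ihhhhhhhi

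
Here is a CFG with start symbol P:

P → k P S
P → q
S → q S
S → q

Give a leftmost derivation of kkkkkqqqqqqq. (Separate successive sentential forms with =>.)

P=>kPS=>kkPSS=>kkkPSSS=>kkkkPSSSS=>kkkkkPSSSSS=>kkkkkqSSSSS=>kkkkkqqSSSS=>kkkkkqqqSSS=>kkkkkqqqqSS=>kkkkkqqqqqS=>kkkkkqqqqqqS=>kkkkkqqqqqqq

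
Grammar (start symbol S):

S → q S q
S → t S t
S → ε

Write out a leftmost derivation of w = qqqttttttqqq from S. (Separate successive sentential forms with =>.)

S=>qSq=>qqSqq=>qqqSqqq=>qqqtStqqq=>qqqttSttqqq=>qqqtttStttqqq=>qqqttttttqqq

S => qSq   [S → q S q]
qSq => qqSqq   [S → q S q]
qqSqq => qqqSqqq   [S → q S q]
qqqSqqq => qqqtStqqq   [S → t S t]
qqqtStqqq => qqqttSttqqq   [S → t S t]
qqqttSttqqq => qqqtttStttqqq   [S → t S t]
qqqtttStttqqq => qqqttttttqqq   [S → ε]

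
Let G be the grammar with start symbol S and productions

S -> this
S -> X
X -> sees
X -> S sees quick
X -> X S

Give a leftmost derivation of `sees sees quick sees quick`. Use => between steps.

S => X => S sees quick => X sees quick => S sees quick sees quick => X sees quick sees quick => sees sees quick sees quick

S => X   [S -> X]
X => S sees quick   [X -> S sees quick]
S sees quick => X sees quick   [S -> X]
X sees quick => S sees quick sees quick   [X -> S sees quick]
S sees quick sees quick => X sees quick sees quick   [S -> X]
X sees quick sees quick => sees sees quick sees quick   [X -> sees]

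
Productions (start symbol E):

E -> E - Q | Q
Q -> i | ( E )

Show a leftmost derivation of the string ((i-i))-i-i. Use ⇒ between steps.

E ⇒ E-Q ⇒ E-Q-Q ⇒ Q-Q-Q ⇒ (E)-Q-Q ⇒ (Q)-Q-Q ⇒ ((E))-Q-Q ⇒ ((E-Q))-Q-Q ⇒ ((Q-Q))-Q-Q ⇒ ((i-Q))-Q-Q ⇒ ((i-i))-Q-Q ⇒ ((i-i))-i-Q ⇒ ((i-i))-i-i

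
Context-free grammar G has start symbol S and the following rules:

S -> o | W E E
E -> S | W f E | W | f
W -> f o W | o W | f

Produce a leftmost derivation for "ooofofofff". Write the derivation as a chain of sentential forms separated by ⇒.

S ⇒ WEE ⇒ oWEE ⇒ ooWEE ⇒ oooWEE ⇒ ooofoWEE ⇒ ooofofoWEE ⇒ ooofofofEE ⇒ ooofofoffE ⇒ ooofofoffW ⇒ ooofofofff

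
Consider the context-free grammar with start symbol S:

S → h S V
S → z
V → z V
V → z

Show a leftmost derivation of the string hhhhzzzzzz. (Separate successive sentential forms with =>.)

S => hSV => hhSVV => hhhSVVV => hhhhSVVVV => hhhhzVVVV => hhhhzzVVV => hhhhzzzVV => hhhhzzzzVV => hhhhzzzzzV => hhhhzzzzzz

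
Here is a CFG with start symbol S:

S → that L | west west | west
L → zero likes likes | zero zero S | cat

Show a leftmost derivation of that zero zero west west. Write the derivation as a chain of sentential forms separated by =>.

S => that L   [S → that L]
that L => that zero zero S   [L → zero zero S]
that zero zero S => that zero zero west west   [S → west west]

S => that L => that zero zero S => that zero zero west west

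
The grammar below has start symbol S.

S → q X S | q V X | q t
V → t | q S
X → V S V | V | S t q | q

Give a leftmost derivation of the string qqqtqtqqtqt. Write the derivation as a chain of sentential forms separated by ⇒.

S ⇒ qXS ⇒ qVSVS ⇒ qqSSVS ⇒ qqqtSVS ⇒ qqqtqtVS ⇒ qqqtqtqSS ⇒ qqqtqtqqtS ⇒ qqqtqtqqtqt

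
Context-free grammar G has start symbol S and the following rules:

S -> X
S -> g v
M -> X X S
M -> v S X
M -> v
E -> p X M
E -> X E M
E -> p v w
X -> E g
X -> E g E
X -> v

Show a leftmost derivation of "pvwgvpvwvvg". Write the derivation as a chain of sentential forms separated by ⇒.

S ⇒ X ⇒ Eg ⇒ XEMg ⇒ EgEMg ⇒ pvwgEMg ⇒ pvwgXEMMg ⇒ pvwgvEMMg ⇒ pvwgvpvwMMg ⇒ pvwgvpvwvMg ⇒ pvwgvpvwvvg

S ⇒ X   [S -> X]
X ⇒ Eg   [X -> E g]
Eg ⇒ XEMg   [E -> X E M]
XEMg ⇒ EgEMg   [X -> E g]
EgEMg ⇒ pvwgEMg   [E -> p v w]
pvwgEMg ⇒ pvwgXEMMg   [E -> X E M]
pvwgXEMMg ⇒ pvwgvEMMg   [X -> v]
pvwgvEMMg ⇒ pvwgvpvwMMg   [E -> p v w]
pvwgvpvwMMg ⇒ pvwgvpvwvMg   [M -> v]
pvwgvpvwvMg ⇒ pvwgvpvwvvg   [M -> v]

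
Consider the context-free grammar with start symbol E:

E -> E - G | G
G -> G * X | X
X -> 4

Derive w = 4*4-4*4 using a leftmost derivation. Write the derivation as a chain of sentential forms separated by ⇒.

E ⇒ E-G   [E -> E - G]
E-G ⇒ G-G   [E -> G]
G-G ⇒ G*X-G   [G -> G * X]
G*X-G ⇒ X*X-G   [G -> X]
X*X-G ⇒ 4*X-G   [X -> 4]
4*X-G ⇒ 4*4-G   [X -> 4]
4*4-G ⇒ 4*4-G*X   [G -> G * X]
4*4-G*X ⇒ 4*4-X*X   [G -> X]
4*4-X*X ⇒ 4*4-4*X   [X -> 4]
4*4-4*X ⇒ 4*4-4*4   [X -> 4]

E ⇒ E-G ⇒ G-G ⇒ G*X-G ⇒ X*X-G ⇒ 4*X-G ⇒ 4*4-G ⇒ 4*4-G*X ⇒ 4*4-X*X ⇒ 4*4-4*X ⇒ 4*4-4*4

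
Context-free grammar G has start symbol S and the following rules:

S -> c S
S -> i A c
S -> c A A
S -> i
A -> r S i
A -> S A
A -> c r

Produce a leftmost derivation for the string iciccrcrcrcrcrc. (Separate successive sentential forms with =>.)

S=>iAc=>iSAc=>icAAAc=>icSAAAc=>iciAAAc=>iciSAAAc=>icicAAAAAc=>iciccrAAAAc=>iciccrcrAAAc=>iciccrcrcrAAc=>iciccrcrcrcrAc=>iciccrcrcrcrcrc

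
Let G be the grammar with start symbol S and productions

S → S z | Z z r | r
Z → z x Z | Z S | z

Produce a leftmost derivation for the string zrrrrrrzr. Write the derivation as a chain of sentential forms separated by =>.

S => Zzr   [S → Z z r]
Zzr => ZSzr   [Z → Z S]
ZSzr => ZSSzr   [Z → Z S]
ZSSzr => ZSSSzr   [Z → Z S]
ZSSSzr => ZSSSSzr   [Z → Z S]
ZSSSSzr => ZSSSSSzr   [Z → Z S]
ZSSSSSzr => ZSSSSSSzr   [Z → Z S]
ZSSSSSSzr => zSSSSSSzr   [Z → z]
zSSSSSSzr => zrSSSSSzr   [S → r]
zrSSSSSzr => zrrSSSSzr   [S → r]
zrrSSSSzr => zrrrSSSzr   [S → r]
zrrrSSSzr => zrrrrSSzr   [S → r]
zrrrrSSzr => zrrrrrSzr   [S → r]
zrrrrrSzr => zrrrrrrzr   [S → r]

S => Zzr => ZSzr => ZSSzr => ZSSSzr => ZSSSSzr => ZSSSSSzr => ZSSSSSSzr => zSSSSSSzr => zrSSSSSzr => zrrSSSSzr => zrrrSSSzr => zrrrrSSzr => zrrrrrSzr => zrrrrrrzr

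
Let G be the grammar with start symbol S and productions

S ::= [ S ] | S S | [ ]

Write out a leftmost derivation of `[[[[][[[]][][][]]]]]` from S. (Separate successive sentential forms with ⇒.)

S ⇒ [S] ⇒ [[S]] ⇒ [[[S]]] ⇒ [[[SS]]] ⇒ [[[[]S]]] ⇒ [[[[][S]]]] ⇒ [[[[][SS]]]] ⇒ [[[[][SSS]]]] ⇒ [[[[][SSSS]]]] ⇒ [[[[][[S]SSS]]]] ⇒ [[[[][[[]]SSS]]]] ⇒ [[[[][[[]][]SS]]]] ⇒ [[[[][[[]][][]S]]]] ⇒ [[[[][[[]][][][]]]]]

S ⇒ [S]   [S ::= [ S ]]
[S] ⇒ [[S]]   [S ::= [ S ]]
[[S]] ⇒ [[[S]]]   [S ::= [ S ]]
[[[S]]] ⇒ [[[SS]]]   [S ::= S S]
[[[SS]]] ⇒ [[[[]S]]]   [S ::= [ ]]
[[[[]S]]] ⇒ [[[[][S]]]]   [S ::= [ S ]]
[[[[][S]]]] ⇒ [[[[][SS]]]]   [S ::= S S]
[[[[][SS]]]] ⇒ [[[[][SSS]]]]   [S ::= S S]
[[[[][SSS]]]] ⇒ [[[[][SSSS]]]]   [S ::= S S]
[[[[][SSSS]]]] ⇒ [[[[][[S]SSS]]]]   [S ::= [ S ]]
[[[[][[S]SSS]]]] ⇒ [[[[][[[]]SSS]]]]   [S ::= [ ]]
[[[[][[[]]SSS]]]] ⇒ [[[[][[[]][]SS]]]]   [S ::= [ ]]
[[[[][[[]][]SS]]]] ⇒ [[[[][[[]][][]S]]]]   [S ::= [ ]]
[[[[][[[]][][]S]]]] ⇒ [[[[][[[]][][][]]]]]   [S ::= [ ]]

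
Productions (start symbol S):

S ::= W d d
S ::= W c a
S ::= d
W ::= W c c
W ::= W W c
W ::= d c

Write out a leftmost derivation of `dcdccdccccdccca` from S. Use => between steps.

S=>Wca=>WWcca=>WccWcca=>WWcccWcca=>WWcWcccWcca=>dcWcWcccWcca=>dcdccWcccWcca=>dcdccdccccWcca=>dcdccdccccdccca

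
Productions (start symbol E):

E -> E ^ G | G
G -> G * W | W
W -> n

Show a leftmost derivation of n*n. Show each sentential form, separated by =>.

E => G => G*W => W*W => n*W => n*n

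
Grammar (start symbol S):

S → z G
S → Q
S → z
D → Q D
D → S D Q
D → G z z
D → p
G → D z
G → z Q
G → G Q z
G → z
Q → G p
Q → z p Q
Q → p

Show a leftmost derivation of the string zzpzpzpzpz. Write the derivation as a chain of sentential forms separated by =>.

S => zG => zGQz => zGQzQz => zGQzQzQz => zzQQzQzQz => zzpQzQzQz => zzpGpzQzQz => zzpzpzQzQz => zzpzpzpzQz => zzpzpzpzpz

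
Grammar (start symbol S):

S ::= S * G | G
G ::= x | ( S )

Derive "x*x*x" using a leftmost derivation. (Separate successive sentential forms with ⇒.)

S ⇒ S*G ⇒ S*G*G ⇒ G*G*G ⇒ x*G*G ⇒ x*x*G ⇒ x*x*x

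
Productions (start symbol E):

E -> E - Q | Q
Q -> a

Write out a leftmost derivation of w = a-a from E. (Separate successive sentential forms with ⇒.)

E ⇒ E-Q ⇒ Q-Q ⇒ a-Q ⇒ a-a

E ⇒ E-Q   [E -> E - Q]
E-Q ⇒ Q-Q   [E -> Q]
Q-Q ⇒ a-Q   [Q -> a]
a-Q ⇒ a-a   [Q -> a]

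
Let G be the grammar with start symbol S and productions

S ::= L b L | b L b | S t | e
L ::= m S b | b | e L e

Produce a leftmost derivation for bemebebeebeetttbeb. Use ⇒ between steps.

S ⇒ bLb   [S ::= b L b]
bLb ⇒ beLeb   [L ::= e L e]
beLeb ⇒ bemSbeb   [L ::= m S b]
bemSbeb ⇒ bemStbeb   [S ::= S t]
bemStbeb ⇒ bemSttbeb   [S ::= S t]
bemSttbeb ⇒ bemStttbeb   [S ::= S t]
bemStttbeb ⇒ bemLbLtttbeb   [S ::= L b L]
bemLbLtttbeb ⇒ bemeLebLtttbeb   [L ::= e L e]
bemeLebLtttbeb ⇒ bemebebLtttbeb   [L ::= b]
bemebebLtttbeb ⇒ bemebebeLetttbeb   [L ::= e L e]
bemebebeLetttbeb ⇒ bemebebeeLeetttbeb   [L ::= e L e]
bemebebeeLeetttbeb ⇒ bemebebeebeetttbeb   [L ::= b]

S ⇒ bLb ⇒ beLeb ⇒ bemSbeb ⇒ bemStbeb ⇒ bemSttbeb ⇒ bemStttbeb ⇒ bemLbLtttbeb ⇒ bemeLebLtttbeb ⇒ bemebebLtttbeb ⇒ bemebebeLetttbeb ⇒ bemebebeeLeetttbeb ⇒ bemebebeebeetttbeb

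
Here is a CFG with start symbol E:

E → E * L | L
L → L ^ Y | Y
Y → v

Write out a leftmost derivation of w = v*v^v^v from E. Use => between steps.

E => E*L => L*L => Y*L => v*L => v*L^Y => v*L^Y^Y => v*Y^Y^Y => v*v^Y^Y => v*v^v^Y => v*v^v^v

E => E*L   [E → E * L]
E*L => L*L   [E → L]
L*L => Y*L   [L → Y]
Y*L => v*L   [Y → v]
v*L => v*L^Y   [L → L ^ Y]
v*L^Y => v*L^Y^Y   [L → L ^ Y]
v*L^Y^Y => v*Y^Y^Y   [L → Y]
v*Y^Y^Y => v*v^Y^Y   [Y → v]
v*v^Y^Y => v*v^v^Y   [Y → v]
v*v^v^Y => v*v^v^v   [Y → v]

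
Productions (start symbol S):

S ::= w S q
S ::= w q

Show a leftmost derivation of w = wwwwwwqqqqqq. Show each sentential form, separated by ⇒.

S ⇒ wSq ⇒ wwSqq ⇒ wwwSqqq ⇒ wwwwSqqqq ⇒ wwwwwSqqqqq ⇒ wwwwwwqqqqqq

S ⇒ wSq   [S ::= w S q]
wSq ⇒ wwSqq   [S ::= w S q]
wwSqq ⇒ wwwSqqq   [S ::= w S q]
wwwSqqq ⇒ wwwwSqqqq   [S ::= w S q]
wwwwSqqqq ⇒ wwwwwSqqqqq   [S ::= w S q]
wwwwwSqqqqq ⇒ wwwwwwqqqqqq   [S ::= w q]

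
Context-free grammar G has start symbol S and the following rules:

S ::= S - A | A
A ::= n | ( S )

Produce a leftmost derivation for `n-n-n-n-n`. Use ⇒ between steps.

S ⇒ S-A ⇒ S-A-A ⇒ S-A-A-A ⇒ S-A-A-A-A ⇒ A-A-A-A-A ⇒ n-A-A-A-A ⇒ n-n-A-A-A ⇒ n-n-n-A-A ⇒ n-n-n-n-A ⇒ n-n-n-n-n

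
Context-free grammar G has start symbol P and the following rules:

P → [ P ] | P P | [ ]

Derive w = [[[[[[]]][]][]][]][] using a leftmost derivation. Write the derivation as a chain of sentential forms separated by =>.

P=>PP=>[P]P=>[PP]P=>[[P]P]P=>[[PP]P]P=>[[[P]P]P]P=>[[[PP]P]P]P=>[[[[P]P]P]P]P=>[[[[[P]]P]P]P]P=>[[[[[[]]]P]P]P]P=>[[[[[[]]][]]P]P]P=>[[[[[[]]][]][]]P]P=>[[[[[[]]][]][]][]]P=>[[[[[[]]][]][]][]][]

P => PP   [P → P P]
PP => [P]P   [P → [ P ]]
[P]P => [PP]P   [P → P P]
[PP]P => [[P]P]P   [P → [ P ]]
[[P]P]P => [[PP]P]P   [P → P P]
[[PP]P]P => [[[P]P]P]P   [P → [ P ]]
[[[P]P]P]P => [[[PP]P]P]P   [P → P P]
[[[PP]P]P]P => [[[[P]P]P]P]P   [P → [ P ]]
[[[[P]P]P]P]P => [[[[[P]]P]P]P]P   [P → [ P ]]
[[[[[P]]P]P]P]P => [[[[[[]]]P]P]P]P   [P → [ ]]
[[[[[[]]]P]P]P]P => [[[[[[]]][]]P]P]P   [P → [ ]]
[[[[[[]]][]]P]P]P => [[[[[[]]][]][]]P]P   [P → [ ]]
[[[[[[]]][]][]]P]P => [[[[[[]]][]][]][]]P   [P → [ ]]
[[[[[[]]][]][]][]]P => [[[[[[]]][]][]][]][]   [P → [ ]]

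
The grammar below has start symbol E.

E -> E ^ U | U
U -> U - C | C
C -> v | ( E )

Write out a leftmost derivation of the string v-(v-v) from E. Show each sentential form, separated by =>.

E => U => U-C => C-C => v-C => v-(E) => v-(U) => v-(U-C) => v-(C-C) => v-(v-C) => v-(v-v)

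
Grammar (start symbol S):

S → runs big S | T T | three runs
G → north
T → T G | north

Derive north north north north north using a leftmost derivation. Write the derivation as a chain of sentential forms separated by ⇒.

S ⇒ T T   [S → T T]
T T ⇒ T G T   [T → T G]
T G T ⇒ T G G T   [T → T G]
T G G T ⇒ T G G G T   [T → T G]
T G G G T ⇒ north G G G T   [T → north]
north G G G T ⇒ north north G G T   [G → north]
north north G G T ⇒ north north north G T   [G → north]
north north north G T ⇒ north north north north T   [G → north]
north north north north T ⇒ north north north north north   [T → north]

S ⇒ T T ⇒ T G T ⇒ T G G T ⇒ T G G G T ⇒ north G G G T ⇒ north north G G T ⇒ north north north G T ⇒ north north north north T ⇒ north north north north north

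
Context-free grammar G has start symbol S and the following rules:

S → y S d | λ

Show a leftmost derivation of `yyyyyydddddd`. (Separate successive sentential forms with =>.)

S=>ySd=>yySdd=>yyySddd=>yyyySdddd=>yyyyySddddd=>yyyyyySdddddd=>yyyyyydddddd

S => ySd   [S → y S d]
ySd => yySdd   [S → y S d]
yySdd => yyySddd   [S → y S d]
yyySddd => yyyySdddd   [S → y S d]
yyyySdddd => yyyyySddddd   [S → y S d]
yyyyySddddd => yyyyyySdddddd   [S → y S d]
yyyyyySdddddd => yyyyyydddddd   [S → λ]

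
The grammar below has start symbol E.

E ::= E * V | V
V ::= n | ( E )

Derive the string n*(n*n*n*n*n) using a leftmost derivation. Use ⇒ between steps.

E ⇒ E*V ⇒ V*V ⇒ n*V ⇒ n*(E) ⇒ n*(E*V) ⇒ n*(E*V*V) ⇒ n*(E*V*V*V) ⇒ n*(E*V*V*V*V) ⇒ n*(V*V*V*V*V) ⇒ n*(n*V*V*V*V) ⇒ n*(n*n*V*V*V) ⇒ n*(n*n*n*V*V) ⇒ n*(n*n*n*n*V) ⇒ n*(n*n*n*n*n)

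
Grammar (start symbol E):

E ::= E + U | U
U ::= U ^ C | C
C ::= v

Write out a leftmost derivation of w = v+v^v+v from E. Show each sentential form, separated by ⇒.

E ⇒ E+U   [E ::= E + U]
E+U ⇒ E+U+U   [E ::= E + U]
E+U+U ⇒ U+U+U   [E ::= U]
U+U+U ⇒ C+U+U   [U ::= C]
C+U+U ⇒ v+U+U   [C ::= v]
v+U+U ⇒ v+U^C+U   [U ::= U ^ C]
v+U^C+U ⇒ v+C^C+U   [U ::= C]
v+C^C+U ⇒ v+v^C+U   [C ::= v]
v+v^C+U ⇒ v+v^v+U   [C ::= v]
v+v^v+U ⇒ v+v^v+C   [U ::= C]
v+v^v+C ⇒ v+v^v+v   [C ::= v]

E ⇒ E+U ⇒ E+U+U ⇒ U+U+U ⇒ C+U+U ⇒ v+U+U ⇒ v+U^C+U ⇒ v+C^C+U ⇒ v+v^C+U ⇒ v+v^v+U ⇒ v+v^v+C ⇒ v+v^v+v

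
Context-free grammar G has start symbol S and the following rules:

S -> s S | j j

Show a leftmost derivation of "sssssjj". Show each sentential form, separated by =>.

S => sS   [S -> s S]
sS => ssS   [S -> s S]
ssS => sssS   [S -> s S]
sssS => ssssS   [S -> s S]
ssssS => sssssS   [S -> s S]
sssssS => sssssjj   [S -> j j]

S => sS => ssS => sssS => ssssS => sssssS => sssssjj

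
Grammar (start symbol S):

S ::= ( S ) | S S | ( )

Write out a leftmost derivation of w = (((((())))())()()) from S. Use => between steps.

S => (S)   [S ::= ( S )]
(S) => (SS)   [S ::= S S]
(SS) => (SSS)   [S ::= S S]
(SSS) => ((S)SS)   [S ::= ( S )]
((S)SS) => ((SS)SS)   [S ::= S S]
((SS)SS) => (((S)S)SS)   [S ::= ( S )]
(((S)S)SS) => ((((S))S)SS)   [S ::= ( S )]
((((S))S)SS) => (((((S)))S)SS)   [S ::= ( S )]
(((((S)))S)SS) => (((((())))S)SS)   [S ::= ( )]
(((((())))S)SS) => (((((())))())SS)   [S ::= ( )]
(((((())))())SS) => (((((())))())()S)   [S ::= ( )]
(((((())))())()S) => (((((())))())()())   [S ::= ( )]

S => (S) => (SS) => (SSS) => ((S)SS) => ((SS)SS) => (((S)S)SS) => ((((S))S)SS) => (((((S)))S)SS) => (((((())))S)SS) => (((((())))())SS) => (((((())))())()S) => (((((())))())()())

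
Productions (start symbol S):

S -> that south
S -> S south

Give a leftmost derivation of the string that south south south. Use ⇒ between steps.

S ⇒ S south   [S -> S south]
S south ⇒ S south south   [S -> S south]
S south south ⇒ that south south south   [S -> that south]

S ⇒ S south ⇒ S south south ⇒ that south south south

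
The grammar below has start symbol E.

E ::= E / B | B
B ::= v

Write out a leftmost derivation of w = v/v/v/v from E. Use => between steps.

E=>E/B=>E/B/B=>E/B/B/B=>B/B/B/B=>v/B/B/B=>v/v/B/B=>v/v/v/B=>v/v/v/v

E => E/B   [E ::= E / B]
E/B => E/B/B   [E ::= E / B]
E/B/B => E/B/B/B   [E ::= E / B]
E/B/B/B => B/B/B/B   [E ::= B]
B/B/B/B => v/B/B/B   [B ::= v]
v/B/B/B => v/v/B/B   [B ::= v]
v/v/B/B => v/v/v/B   [B ::= v]
v/v/v/B => v/v/v/v   [B ::= v]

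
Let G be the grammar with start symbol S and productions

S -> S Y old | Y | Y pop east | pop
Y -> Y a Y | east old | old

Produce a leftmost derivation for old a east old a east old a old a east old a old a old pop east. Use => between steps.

S => Y pop east => Y a Y pop east => old a Y pop east => old a Y a Y pop east => old a Y a Y a Y pop east => old a east old a Y a Y pop east => old a east old a Y a Y a Y pop east => old a east old a Y a Y a Y a Y pop east => old a east old a Y a Y a Y a Y a Y pop east => old a east old a east old a Y a Y a Y a Y pop east => old a east old a east old a old a Y a Y a Y pop east => old a east old a east old a old a east old a Y a Y pop east => old a east old a east old a old a east old a old a Y pop east => old a east old a east old a old a east old a old a old pop east

S => Y pop east   [S -> Y pop east]
Y pop east => Y a Y pop east   [Y -> Y a Y]
Y a Y pop east => old a Y pop east   [Y -> old]
old a Y pop east => old a Y a Y pop east   [Y -> Y a Y]
old a Y a Y pop east => old a Y a Y a Y pop east   [Y -> Y a Y]
old a Y a Y a Y pop east => old a east old a Y a Y pop east   [Y -> east old]
old a east old a Y a Y pop east => old a east old a Y a Y a Y pop east   [Y -> Y a Y]
old a east old a Y a Y a Y pop east => old a east old a Y a Y a Y a Y pop east   [Y -> Y a Y]
old a east old a Y a Y a Y a Y pop east => old a east old a Y a Y a Y a Y a Y pop east   [Y -> Y a Y]
old a east old a Y a Y a Y a Y a Y pop east => old a east old a east old a Y a Y a Y a Y pop east   [Y -> east old]
old a east old a east old a Y a Y a Y a Y pop east => old a east old a east old a old a Y a Y a Y pop east   [Y -> old]
old a east old a east old a old a Y a Y a Y pop east => old a east old a east old a old a east old a Y a Y pop east   [Y -> east old]
old a east old a east old a old a east old a Y a Y pop east => old a east old a east old a old a east old a old a Y pop east   [Y -> old]
old a east old a east old a old a east old a old a Y pop east => old a east old a east old a old a east old a old a old pop east   [Y -> old]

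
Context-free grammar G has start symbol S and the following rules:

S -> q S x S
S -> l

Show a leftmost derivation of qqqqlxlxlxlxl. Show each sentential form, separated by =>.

S => qSxS   [S -> q S x S]
qSxS => qqSxSxS   [S -> q S x S]
qqSxSxS => qqqSxSxSxS   [S -> q S x S]
qqqSxSxSxS => qqqqSxSxSxSxS   [S -> q S x S]
qqqqSxSxSxSxS => qqqqlxSxSxSxS   [S -> l]
qqqqlxSxSxSxS => qqqqlxlxSxSxS   [S -> l]
qqqqlxlxSxSxS => qqqqlxlxlxSxS   [S -> l]
qqqqlxlxlxSxS => qqqqlxlxlxlxS   [S -> l]
qqqqlxlxlxlxS => qqqqlxlxlxlxl   [S -> l]

S => qSxS => qqSxSxS => qqqSxSxSxS => qqqqSxSxSxSxS => qqqqlxSxSxSxS => qqqqlxlxSxSxS => qqqqlxlxlxSxS => qqqqlxlxlxlxS => qqqqlxlxlxlxl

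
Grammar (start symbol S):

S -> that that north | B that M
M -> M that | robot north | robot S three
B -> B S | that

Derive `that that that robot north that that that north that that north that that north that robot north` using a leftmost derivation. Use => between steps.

S => B that M => B S that M => B S S that M => B S S S that M => B S S S S that M => that S S S S that M => that B that M S S S that M => that that that M S S S that M => that that that M that S S S that M => that that that robot north that S S S that M => that that that robot north that that that north S S that M => that that that robot north that that that north that that north S that M => that that that robot north that that that north that that north that that north that M => that that that robot north that that that north that that north that that north that robot north

S => B that M   [S -> B that M]
B that M => B S that M   [B -> B S]
B S that M => B S S that M   [B -> B S]
B S S that M => B S S S that M   [B -> B S]
B S S S that M => B S S S S that M   [B -> B S]
B S S S S that M => that S S S S that M   [B -> that]
that S S S S that M => that B that M S S S that M   [S -> B that M]
that B that M S S S that M => that that that M S S S that M   [B -> that]
that that that M S S S that M => that that that M that S S S that M   [M -> M that]
that that that M that S S S that M => that that that robot north that S S S that M   [M -> robot north]
that that that robot north that S S S that M => that that that robot north that that that north S S that M   [S -> that that north]
that that that robot north that that that north S S that M => that that that robot north that that that north that that north S that M   [S -> that that north]
that that that robot north that that that north that that north S that M => that that that robot north that that that north that that north that that north that M   [S -> that that north]
that that that robot north that that that north that that north that that north that M => that that that robot north that that that north that that north that that north that robot north   [M -> robot north]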